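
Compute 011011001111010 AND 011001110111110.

AND: 1 only when both bits are 1
  011011001111010
& 011001110111110
-----------------
  011001000111010
Decimal: 13946 & 13246 = 12858



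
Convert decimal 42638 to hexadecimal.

Using repeated division by 16 (digits 10–15 are A–F):
42638 ÷ 16 = 2664 remainder 14 (E)
2664 ÷ 16 = 166 remainder 8
166 ÷ 16 = 10 remainder 6
10 ÷ 16 = 0 remainder 10 (A)
Reading remainders bottom to top: A68E



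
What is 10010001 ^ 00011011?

XOR: 1 when bits differ
  10010001
^ 00011011
----------
  10001010
Decimal: 145 ^ 27 = 138



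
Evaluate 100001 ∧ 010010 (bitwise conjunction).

AND: 1 only when both bits are 1
  100001
& 010010
--------
  000000
Decimal: 33 & 18 = 0



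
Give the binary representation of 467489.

Using repeated division by 2:
467489 ÷ 2 = 233744 remainder 1
233744 ÷ 2 = 116872 remainder 0
116872 ÷ 2 = 58436 remainder 0
58436 ÷ 2 = 29218 remainder 0
29218 ÷ 2 = 14609 remainder 0
14609 ÷ 2 = 7304 remainder 1
7304 ÷ 2 = 3652 remainder 0
3652 ÷ 2 = 1826 remainder 0
1826 ÷ 2 = 913 remainder 0
913 ÷ 2 = 456 remainder 1
456 ÷ 2 = 228 remainder 0
228 ÷ 2 = 114 remainder 0
114 ÷ 2 = 57 remainder 0
57 ÷ 2 = 28 remainder 1
28 ÷ 2 = 14 remainder 0
14 ÷ 2 = 7 remainder 0
7 ÷ 2 = 3 remainder 1
3 ÷ 2 = 1 remainder 1
1 ÷ 2 = 0 remainder 1
Reading remainders bottom to top: 1110010001000100001



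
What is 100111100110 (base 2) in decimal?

Sum of powers of 2 for each 1-bit:
2^1 + 2^2 + 2^5 + 2^6 + 2^7 + 2^8 + 2^11
= 2 + 4 + 32 + 64 + 128 + 256 + 2048
= 2534



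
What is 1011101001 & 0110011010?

AND: 1 only when both bits are 1
  1011101001
& 0110011010
------------
  0010001000
Decimal: 745 & 410 = 136



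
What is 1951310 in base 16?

Using repeated division by 16 (digits 10–15 are A–F):
1951310 ÷ 16 = 121956 remainder 14 (E)
121956 ÷ 16 = 7622 remainder 4
7622 ÷ 16 = 476 remainder 6
476 ÷ 16 = 29 remainder 12 (C)
29 ÷ 16 = 1 remainder 13 (D)
1 ÷ 16 = 0 remainder 1
Reading remainders bottom to top: 1DC64E



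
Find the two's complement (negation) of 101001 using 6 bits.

Original (sign bit 1, negative): 101001
Step 1 - Invert all bits: 010110
Step 2 - Add 1: 010111
Verification: 101001 + 010111 = 1000000; discarding the end carry (carry out of the top bit) leaves the 6-bit value 000000, as required for x + (-x)



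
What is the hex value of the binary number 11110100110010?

Group into 4-bit nibbles from right:
  0011 = 3
  1101 = D
  0011 = 3
  0010 = 2
Result: 3D32



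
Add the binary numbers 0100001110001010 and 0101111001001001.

Add column by column from the right: bit + bit + carry-in; write the sum mod 2, carry 1 when the sum is 2 or 3.
carry:  1011110000010000
        0100001110001010
+       0101111001001001
------------------------
       01010000111010011
(the carry out of the leftmost column, 0, becomes the leading bit)
Decimal check:
  0100001110001010 = 16384 + 512 + 256 + 128 + 8 + 2 = 17290
  0101111001001001 = 16384 + 4096 + 2048 + 1024 + 512 + 64 + 8 + 1 = 24137
  17290 + 24137 = 41427, and 01010000111010011 = 32768 + 8192 + 256 + 128 + 64 + 16 + 2 + 1 = 41427 ✓



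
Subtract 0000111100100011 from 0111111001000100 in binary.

Method 1 - Direct subtraction (column by column from the right: bit − bit − borrow-in; if negative, add 2 and borrow 1 from the next column):
borrow: 0001111001000110
        0111111001000100
-       0000111100100011
------------------------
        0110111100100001

Method 2 - Add two's complement:
Two's complement of 0000111100100011: invert → 1111000011011100, add 1 → 1111000011011101
  0111111001000100
+ 1111000011011101
------------------
 10110111100100001  (end carry out of the top bit = 1)
Discarding the end carry: 0110111100100001
Decimal check:
  0111111001000100 = 16384 + 8192 + 4096 + 2048 + 1024 + 512 + 64 + 4 = 32324
  0000111100100011 = 2048 + 1024 + 512 + 256 + 32 + 2 + 1 = 3875
  32324 - 3875 = 28449, and 0110111100100001 = 16384 + 8192 + 2048 + 1024 + 512 + 256 + 32 + 1 = 28449 ✓



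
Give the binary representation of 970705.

Using repeated division by 2:
970705 ÷ 2 = 485352 remainder 1
485352 ÷ 2 = 242676 remainder 0
242676 ÷ 2 = 121338 remainder 0
121338 ÷ 2 = 60669 remainder 0
60669 ÷ 2 = 30334 remainder 1
30334 ÷ 2 = 15167 remainder 0
15167 ÷ 2 = 7583 remainder 1
7583 ÷ 2 = 3791 remainder 1
3791 ÷ 2 = 1895 remainder 1
1895 ÷ 2 = 947 remainder 1
947 ÷ 2 = 473 remainder 1
473 ÷ 2 = 236 remainder 1
236 ÷ 2 = 118 remainder 0
118 ÷ 2 = 59 remainder 0
59 ÷ 2 = 29 remainder 1
29 ÷ 2 = 14 remainder 1
14 ÷ 2 = 7 remainder 0
7 ÷ 2 = 3 remainder 1
3 ÷ 2 = 1 remainder 1
1 ÷ 2 = 0 remainder 1
Reading remainders bottom to top: 11101100111111010001



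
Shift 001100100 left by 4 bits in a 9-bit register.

Original: 001100100 (decimal 100)
Shift left by 4 positions
Append 4 zeros on the right and drop the 4 high bits that overflow the 9-bit width
Result: 001000000 (decimal 64)
Equivalent: 100 << 4 = 100 × 2^4 = 1600, truncated to 9 bits = 64



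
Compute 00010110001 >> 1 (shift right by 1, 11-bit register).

Original: 00010110001 (decimal 177)
Shift right by 1 position
Drop the 1 low bit; fill with zero on the left
Result: 00001011000 (decimal 88)
Equivalent: 177 >> 1 = 177 ÷ 2^1 = 88



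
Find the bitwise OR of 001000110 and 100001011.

OR: 1 when either bit is 1
  001000110
| 100001011
-----------
  101001111
Decimal: 70 | 267 = 335



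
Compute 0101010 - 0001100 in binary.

Method 1 - Direct subtraction (column by column from the right: bit − bit − borrow-in; if negative, add 2 and borrow 1 from the next column):
borrow: 0111000
        0101010
-       0001100
---------------
        0011110

Method 2 - Add two's complement:
Two's complement of 0001100: invert → 1110011, add 1 → 1110100
  0101010
+ 1110100
---------
 10011110  (end carry out of the top bit = 1)
Discarding the end carry: 0011110
Decimal check:
  0101010 = 32 + 8 + 2 = 42
  0001100 = 8 + 4 = 12
  42 - 12 = 30, and 0011110 = 16 + 8 + 4 + 2 = 30 ✓



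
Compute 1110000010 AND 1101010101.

AND: 1 only when both bits are 1
  1110000010
& 1101010101
------------
  1100000000
Decimal: 898 & 853 = 768



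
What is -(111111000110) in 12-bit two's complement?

Original (sign bit 1, negative): 111111000110
Step 1 - Invert all bits: 000000111001
Step 2 - Add 1: 000000111010
Verification: 111111000110 + 000000111010 = 1000000000000; discarding the end carry (carry out of the top bit) leaves the 12-bit value 000000000000, as required for x + (-x)



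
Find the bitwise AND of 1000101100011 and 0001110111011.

AND: 1 only when both bits are 1
  1000101100011
& 0001110111011
---------------
  0000100100011
Decimal: 4451 & 955 = 291



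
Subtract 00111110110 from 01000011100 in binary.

Method 1 - Direct subtraction (column by column from the right: bit − bit − borrow-in; if negative, add 2 and borrow 1 from the next column):
borrow: 01111001100
        01000011100
-       00111110110
-------------------
        00000100110

Method 2 - Add two's complement:
Two's complement of 00111110110: invert → 11000001001, add 1 → 11000001010
  01000011100
+ 11000001010
-------------
 100000100110  (end carry out of the top bit = 1)
Discarding the end carry: 00000100110
Decimal check:
  01000011100 = 512 + 16 + 8 + 4 = 540
  00111110110 = 256 + 128 + 64 + 32 + 16 + 4 + 2 = 502
  540 - 502 = 38, and 00000100110 = 32 + 4 + 2 = 38 ✓



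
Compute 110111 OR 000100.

OR: 1 when either bit is 1
  110111
| 000100
--------
  110111
Decimal: 55 | 4 = 55



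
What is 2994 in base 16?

Using repeated division by 16 (digits 10–15 are A–F):
2994 ÷ 16 = 187 remainder 2
187 ÷ 16 = 11 remainder 11 (B)
11 ÷ 16 = 0 remainder 11 (B)
Reading remainders bottom to top: BB2



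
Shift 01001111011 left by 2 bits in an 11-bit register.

Original: 01001111011 (decimal 635)
Shift left by 2 positions
Append 2 zeros on the right and drop the 2 high bits that overflow the 11-bit width
Result: 00111101100 (decimal 492)
Equivalent: 635 << 2 = 635 × 2^2 = 2540, truncated to 11 bits = 492



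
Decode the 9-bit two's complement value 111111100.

Binary: 111111100
Sign bit: 1 (negative)
Invert: 000000011
Add 1:  000000100
Magnitude: 000000100 = 4
Value: -4



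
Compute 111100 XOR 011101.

XOR: 1 when bits differ
  111100
^ 011101
--------
  100001
Decimal: 60 ^ 29 = 33



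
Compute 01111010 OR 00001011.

OR: 1 when either bit is 1
  01111010
| 00001011
----------
  01111011
Decimal: 122 | 11 = 123



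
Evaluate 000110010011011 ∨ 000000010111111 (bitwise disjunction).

OR: 1 when either bit is 1
  000110010011011
| 000000010111111
-----------------
  000110010111111
Decimal: 3227 | 191 = 3263



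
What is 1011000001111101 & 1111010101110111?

AND: 1 only when both bits are 1
  1011000001111101
& 1111010101110111
------------------
  1011000001110101
Decimal: 45181 & 62839 = 45173



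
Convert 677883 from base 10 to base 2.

Using repeated division by 2:
677883 ÷ 2 = 338941 remainder 1
338941 ÷ 2 = 169470 remainder 1
169470 ÷ 2 = 84735 remainder 0
84735 ÷ 2 = 42367 remainder 1
42367 ÷ 2 = 21183 remainder 1
21183 ÷ 2 = 10591 remainder 1
10591 ÷ 2 = 5295 remainder 1
5295 ÷ 2 = 2647 remainder 1
2647 ÷ 2 = 1323 remainder 1
1323 ÷ 2 = 661 remainder 1
661 ÷ 2 = 330 remainder 1
330 ÷ 2 = 165 remainder 0
165 ÷ 2 = 82 remainder 1
82 ÷ 2 = 41 remainder 0
41 ÷ 2 = 20 remainder 1
20 ÷ 2 = 10 remainder 0
10 ÷ 2 = 5 remainder 0
5 ÷ 2 = 2 remainder 1
2 ÷ 2 = 1 remainder 0
1 ÷ 2 = 0 remainder 1
Reading remainders bottom to top: 10100101011111111011



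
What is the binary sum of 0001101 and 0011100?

Add column by column from the right: bit + bit + carry-in; write the sum mod 2, carry 1 when the sum is 2 or 3.
carry:  0111000
        0001101
+       0011100
---------------
       00101001
(the carry out of the leftmost column, 0, becomes the leading bit)
Decimal check:
  0001101 = 8 + 4 + 1 = 13
  0011100 = 16 + 8 + 4 = 28
  13 + 28 = 41, and 00101001 = 32 + 8 + 1 = 41 ✓



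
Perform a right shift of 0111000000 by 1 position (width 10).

Original: 0111000000 (decimal 448)
Shift right by 1 position
Drop the 1 low bit; fill with zero on the left
Result: 0011100000 (decimal 224)
Equivalent: 448 >> 1 = 448 ÷ 2^1 = 224



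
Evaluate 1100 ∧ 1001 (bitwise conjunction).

AND: 1 only when both bits are 1
  1100
& 1001
------
  1000
Decimal: 12 & 9 = 8



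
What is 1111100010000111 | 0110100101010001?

OR: 1 when either bit is 1
  1111100010000111
| 0110100101010001
------------------
  1111100111010111
Decimal: 63623 | 26961 = 63959



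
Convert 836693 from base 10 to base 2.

Using repeated division by 2:
836693 ÷ 2 = 418346 remainder 1
418346 ÷ 2 = 209173 remainder 0
209173 ÷ 2 = 104586 remainder 1
104586 ÷ 2 = 52293 remainder 0
52293 ÷ 2 = 26146 remainder 1
26146 ÷ 2 = 13073 remainder 0
13073 ÷ 2 = 6536 remainder 1
6536 ÷ 2 = 3268 remainder 0
3268 ÷ 2 = 1634 remainder 0
1634 ÷ 2 = 817 remainder 0
817 ÷ 2 = 408 remainder 1
408 ÷ 2 = 204 remainder 0
204 ÷ 2 = 102 remainder 0
102 ÷ 2 = 51 remainder 0
51 ÷ 2 = 25 remainder 1
25 ÷ 2 = 12 remainder 1
12 ÷ 2 = 6 remainder 0
6 ÷ 2 = 3 remainder 0
3 ÷ 2 = 1 remainder 1
1 ÷ 2 = 0 remainder 1
Reading remainders bottom to top: 11001100010001010101



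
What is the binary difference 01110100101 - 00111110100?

Method 1 - Direct subtraction (column by column from the right: bit − bit − borrow-in; if negative, add 2 and borrow 1 from the next column):
borrow: 01111100000
        01110100101
-       00111110100
-------------------
        00110110001

Method 2 - Add two's complement:
Two's complement of 00111110100: invert → 11000001011, add 1 → 11000001100
  01110100101
+ 11000001100
-------------
 100110110001  (end carry out of the top bit = 1)
Discarding the end carry: 00110110001
Decimal check:
  01110100101 = 512 + 256 + 128 + 32 + 4 + 1 = 933
  00111110100 = 256 + 128 + 64 + 32 + 16 + 4 = 500
  933 - 500 = 433, and 00110110001 = 256 + 128 + 32 + 16 + 1 = 433 ✓



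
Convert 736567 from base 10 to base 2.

Using repeated division by 2:
736567 ÷ 2 = 368283 remainder 1
368283 ÷ 2 = 184141 remainder 1
184141 ÷ 2 = 92070 remainder 1
92070 ÷ 2 = 46035 remainder 0
46035 ÷ 2 = 23017 remainder 1
23017 ÷ 2 = 11508 remainder 1
11508 ÷ 2 = 5754 remainder 0
5754 ÷ 2 = 2877 remainder 0
2877 ÷ 2 = 1438 remainder 1
1438 ÷ 2 = 719 remainder 0
719 ÷ 2 = 359 remainder 1
359 ÷ 2 = 179 remainder 1
179 ÷ 2 = 89 remainder 1
89 ÷ 2 = 44 remainder 1
44 ÷ 2 = 22 remainder 0
22 ÷ 2 = 11 remainder 0
11 ÷ 2 = 5 remainder 1
5 ÷ 2 = 2 remainder 1
2 ÷ 2 = 1 remainder 0
1 ÷ 2 = 0 remainder 1
Reading remainders bottom to top: 10110011110100110111



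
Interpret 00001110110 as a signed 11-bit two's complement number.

Binary: 00001110110
Sign bit: 0 (non-negative)
Read directly as an unsigned value:
00001110110 = 64 + 32 + 16 + 4 + 2 = 118
Value: 118



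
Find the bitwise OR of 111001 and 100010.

OR: 1 when either bit is 1
  111001
| 100010
--------
  111011
Decimal: 57 | 34 = 59



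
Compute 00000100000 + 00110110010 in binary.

Add column by column from the right: bit + bit + carry-in; write the sum mod 2, carry 1 when the sum is 2 or 3.
carry:  00001000000
        00000100000
+       00110110010
-------------------
       000111010010
(the carry out of the leftmost column, 0, becomes the leading bit)
Decimal check:
  00000100000 = 32
  00110110010 = 256 + 128 + 32 + 16 + 2 = 434
  32 + 434 = 466, and 000111010010 = 256 + 128 + 64 + 16 + 2 = 466 ✓



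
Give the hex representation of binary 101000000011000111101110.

Group into 4-bit nibbles from right:
  1010 = A
  0000 = 0
  0011 = 3
  0001 = 1
  1110 = E
  1110 = E
Result: A031EE



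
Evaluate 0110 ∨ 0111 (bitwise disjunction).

OR: 1 when either bit is 1
  0110
| 0111
------
  0111
Decimal: 6 | 7 = 7



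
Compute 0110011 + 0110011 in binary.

Add column by column from the right: bit + bit + carry-in; write the sum mod 2, carry 1 when the sum is 2 or 3.
carry:  1100110
        0110011
+       0110011
---------------
       01100110
(the carry out of the leftmost column, 0, becomes the leading bit)
Decimal check:
  0110011 = 32 + 16 + 2 + 1 = 51
  0110011 = 32 + 16 + 2 + 1 = 51
  51 + 51 = 102, and 01100110 = 64 + 32 + 4 + 2 = 102 ✓



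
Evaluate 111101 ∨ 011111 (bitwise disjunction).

OR: 1 when either bit is 1
  111101
| 011111
--------
  111111
Decimal: 61 | 31 = 63



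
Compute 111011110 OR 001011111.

OR: 1 when either bit is 1
  111011110
| 001011111
-----------
  111011111
Decimal: 478 | 95 = 479



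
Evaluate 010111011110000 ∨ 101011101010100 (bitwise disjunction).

OR: 1 when either bit is 1
  010111011110000
| 101011101010100
-----------------
  111111111110100
Decimal: 12016 | 22356 = 32756



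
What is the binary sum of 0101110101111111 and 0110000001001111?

Add column by column from the right: bit + bit + carry-in; write the sum mod 2, carry 1 when the sum is 2 or 3.
carry:  1000000011111110
        0101110101111111
+       0110000001001111
------------------------
       01011110111001110
(the carry out of the leftmost column, 0, becomes the leading bit)
Decimal check:
  0101110101111111 = 16384 + 4096 + 2048 + 1024 + 256 + 64 + 32 + 16 + 8 + 4 + 2 + 1 = 23935
  0110000001001111 = 16384 + 8192 + 64 + 8 + 4 + 2 + 1 = 24655
  23935 + 24655 = 48590, and 01011110111001110 = 32768 + 8192 + 4096 + 2048 + 1024 + 256 + 128 + 64 + 8 + 4 + 2 = 48590 ✓



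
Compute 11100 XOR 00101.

XOR: 1 when bits differ
  11100
^ 00101
-------
  11001
Decimal: 28 ^ 5 = 25



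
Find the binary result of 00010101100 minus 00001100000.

Method 1 - Direct subtraction (column by column from the right: bit − bit − borrow-in; if negative, add 2 and borrow 1 from the next column):
borrow: 00010000000
        00010101100
-       00001100000
-------------------
        00001001100

Method 2 - Add two's complement:
Two's complement of 00001100000: invert → 11110011111, add 1 → 11110100000
  00010101100
+ 11110100000
-------------
 100001001100  (end carry out of the top bit = 1)
Discarding the end carry: 00001001100
Decimal check:
  00010101100 = 128 + 32 + 8 + 4 = 172
  00001100000 = 64 + 32 = 96
  172 - 96 = 76, and 00001001100 = 64 + 8 + 4 = 76 ✓



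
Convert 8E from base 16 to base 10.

Expand by place value (powers of 16):
Digit values: E = 14
8E = 8 × 16^1 + 14 × 16^0
= 8 × 16 + 14 × 1
= 128 + 14
= 142



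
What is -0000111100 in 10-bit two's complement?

Original: 0000111100
Step 1 - Invert all bits: 1111000011
Step 2 - Add 1: 1111000100
Verification: 0000111100 + 1111000100 = 10000000000; discarding the end carry (carry out of the top bit) leaves the 10-bit value 0000000000, as required for x + (-x)



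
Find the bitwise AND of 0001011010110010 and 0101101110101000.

AND: 1 only when both bits are 1
  0001011010110010
& 0101101110101000
------------------
  0001001010100000
Decimal: 5810 & 23464 = 4768



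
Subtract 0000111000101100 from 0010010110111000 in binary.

Method 1 - Direct subtraction (column by column from the right: bit − bit − borrow-in; if negative, add 2 and borrow 1 from the next column):
borrow: 0011110000011000
        0010010110111000
-       0000111000101100
------------------------
        0001011110001100

Method 2 - Add two's complement:
Two's complement of 0000111000101100: invert → 1111000111010011, add 1 → 1111000111010100
  0010010110111000
+ 1111000111010100
------------------
 10001011110001100  (end carry out of the top bit = 1)
Discarding the end carry: 0001011110001100
Decimal check:
  0010010110111000 = 8192 + 1024 + 256 + 128 + 32 + 16 + 8 = 9656
  0000111000101100 = 2048 + 1024 + 512 + 32 + 8 + 4 = 3628
  9656 - 3628 = 6028, and 0001011110001100 = 4096 + 1024 + 512 + 256 + 128 + 8 + 4 = 6028 ✓



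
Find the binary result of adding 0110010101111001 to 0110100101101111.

Add column by column from the right: bit + bit + carry-in; write the sum mod 2, carry 1 when the sum is 2 or 3.
carry:  1100001011111110
        0110010101111001
+       0110100101101111
------------------------
       01100111011101000
(the carry out of the leftmost column, 0, becomes the leading bit)
Decimal check:
  0110010101111001 = 16384 + 8192 + 1024 + 256 + 64 + 32 + 16 + 8 + 1 = 25977
  0110100101101111 = 16384 + 8192 + 2048 + 256 + 64 + 32 + 8 + 4 + 2 + 1 = 26991
  25977 + 26991 = 52968, and 01100111011101000 = 32768 + 16384 + 2048 + 1024 + 512 + 128 + 64 + 32 + 8 = 52968 ✓



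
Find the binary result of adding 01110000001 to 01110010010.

Add column by column from the right: bit + bit + carry-in; write the sum mod 2, carry 1 when the sum is 2 or 3.
carry:  11100000000
        01110000001
+       01110010010
-------------------
       011100010011
(the carry out of the leftmost column, 0, becomes the leading bit)
Decimal check:
  01110000001 = 512 + 256 + 128 + 1 = 897
  01110010010 = 512 + 256 + 128 + 16 + 2 = 914
  897 + 914 = 1811, and 011100010011 = 1024 + 512 + 256 + 16 + 2 + 1 = 1811 ✓



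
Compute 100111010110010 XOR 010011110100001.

XOR: 1 when bits differ
  100111010110010
^ 010011110100001
-----------------
  110100100010011
Decimal: 20146 ^ 10145 = 26899



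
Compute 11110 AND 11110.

AND: 1 only when both bits are 1
  11110
& 11110
-------
  11110
Decimal: 30 & 30 = 30



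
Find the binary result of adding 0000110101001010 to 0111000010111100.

Add column by column from the right: bit + bit + carry-in; write the sum mod 2, carry 1 when the sum is 2 or 3.
carry:  0000001111110000
        0000110101001010
+       0111000010111100
------------------------
       00111111000000110
(the carry out of the leftmost column, 0, becomes the leading bit)
Decimal check:
  0000110101001010 = 2048 + 1024 + 256 + 64 + 8 + 2 = 3402
  0111000010111100 = 16384 + 8192 + 4096 + 128 + 32 + 16 + 8 + 4 = 28860
  3402 + 28860 = 32262, and 00111111000000110 = 16384 + 8192 + 4096 + 2048 + 1024 + 512 + 4 + 2 = 32262 ✓



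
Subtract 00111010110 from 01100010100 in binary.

Method 1 - Direct subtraction (column by column from the right: bit − bit − borrow-in; if negative, add 2 and borrow 1 from the next column):
borrow: 01111111100
        01100010100
-       00111010110
-------------------
        00100111110

Method 2 - Add two's complement:
Two's complement of 00111010110: invert → 11000101001, add 1 → 11000101010
  01100010100
+ 11000101010
-------------
 100100111110  (end carry out of the top bit = 1)
Discarding the end carry: 00100111110
Decimal check:
  01100010100 = 512 + 256 + 16 + 4 = 788
  00111010110 = 256 + 128 + 64 + 16 + 4 + 2 = 470
  788 - 470 = 318, and 00100111110 = 256 + 32 + 16 + 8 + 4 + 2 = 318 ✓



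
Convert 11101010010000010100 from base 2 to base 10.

Sum of powers of 2 for each 1-bit:
2^2 + 2^4 + 2^10 + 2^13 + 2^15 + 2^17 + 2^18 + 2^19
= 4 + 16 + 1024 + 8192 + 32768 + 131072 + 262144 + 524288
= 959508



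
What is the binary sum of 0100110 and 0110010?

Add column by column from the right: bit + bit + carry-in; write the sum mod 2, carry 1 when the sum is 2 or 3.
carry:  1001100
        0100110
+       0110010
---------------
       01011000
(the carry out of the leftmost column, 0, becomes the leading bit)
Decimal check:
  0100110 = 32 + 4 + 2 = 38
  0110010 = 32 + 16 + 2 = 50
  38 + 50 = 88, and 01011000 = 64 + 16 + 8 = 88 ✓



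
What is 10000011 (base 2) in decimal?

Sum of powers of 2 for each 1-bit:
2^0 + 2^1 + 2^7
= 1 + 2 + 128
= 131



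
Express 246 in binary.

Using repeated division by 2:
246 ÷ 2 = 123 remainder 0
123 ÷ 2 = 61 remainder 1
61 ÷ 2 = 30 remainder 1
30 ÷ 2 = 15 remainder 0
15 ÷ 2 = 7 remainder 1
7 ÷ 2 = 3 remainder 1
3 ÷ 2 = 1 remainder 1
1 ÷ 2 = 0 remainder 1
Reading remainders bottom to top: 11110110



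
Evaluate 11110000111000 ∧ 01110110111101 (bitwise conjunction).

AND: 1 only when both bits are 1
  11110000111000
& 01110110111101
----------------
  01110000111000
Decimal: 15416 & 7613 = 7224



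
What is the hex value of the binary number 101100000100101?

Group into 4-bit nibbles from right:
  0101 = 5
  1000 = 8
  0010 = 2
  0101 = 5
Result: 5825



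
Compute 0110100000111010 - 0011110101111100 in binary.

Method 1 - Direct subtraction (column by column from the right: bit − bit − borrow-in; if negative, add 2 and borrow 1 from the next column):
borrow: 0111111111111000
        0110100000111010
-       0011110101111100
------------------------
        0010101010111110

Method 2 - Add two's complement:
Two's complement of 0011110101111100: invert → 1100001010000011, add 1 → 1100001010000100
  0110100000111010
+ 1100001010000100
------------------
 10010101010111110  (end carry out of the top bit = 1)
Discarding the end carry: 0010101010111110
Decimal check:
  0110100000111010 = 16384 + 8192 + 2048 + 32 + 16 + 8 + 2 = 26682
  0011110101111100 = 8192 + 4096 + 2048 + 1024 + 256 + 64 + 32 + 16 + 8 + 4 = 15740
  26682 - 15740 = 10942, and 0010101010111110 = 8192 + 2048 + 512 + 128 + 32 + 16 + 8 + 4 + 2 = 10942 ✓



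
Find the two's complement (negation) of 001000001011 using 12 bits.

Original: 001000001011
Step 1 - Invert all bits: 110111110100
Step 2 - Add 1: 110111110101
Verification: 001000001011 + 110111110101 = 1000000000000; discarding the end carry (carry out of the top bit) leaves the 12-bit value 000000000000, as required for x + (-x)



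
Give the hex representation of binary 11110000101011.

Group into 4-bit nibbles from right:
  0011 = 3
  1100 = C
  0010 = 2
  1011 = B
Result: 3C2B



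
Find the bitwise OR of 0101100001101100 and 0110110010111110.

OR: 1 when either bit is 1
  0101100001101100
| 0110110010111110
------------------
  0111110011111110
Decimal: 22636 | 27838 = 31998



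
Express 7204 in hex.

Using repeated division by 16 (digits 10–15 are A–F):
7204 ÷ 16 = 450 remainder 4
450 ÷ 16 = 28 remainder 2
28 ÷ 16 = 1 remainder 12 (C)
1 ÷ 16 = 0 remainder 1
Reading remainders bottom to top: 1C24



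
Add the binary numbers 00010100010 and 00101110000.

Add column by column from the right: bit + bit + carry-in; write the sum mod 2, carry 1 when the sum is 2 or 3.
carry:  01111000000
        00010100010
+       00101110000
-------------------
       001000010010
(the carry out of the leftmost column, 0, becomes the leading bit)
Decimal check:
  00010100010 = 128 + 32 + 2 = 162
  00101110000 = 256 + 64 + 32 + 16 = 368
  162 + 368 = 530, and 001000010010 = 512 + 16 + 2 = 530 ✓



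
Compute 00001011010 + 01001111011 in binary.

Add column by column from the right: bit + bit + carry-in; write the sum mod 2, carry 1 when the sum is 2 or 3.
carry:  00011110100
        00001011010
+       01001111011
-------------------
       001011010101
(the carry out of the leftmost column, 0, becomes the leading bit)
Decimal check:
  00001011010 = 64 + 16 + 8 + 2 = 90
  01001111011 = 512 + 64 + 32 + 16 + 8 + 2 + 1 = 635
  90 + 635 = 725, and 001011010101 = 512 + 128 + 64 + 16 + 4 + 1 = 725 ✓



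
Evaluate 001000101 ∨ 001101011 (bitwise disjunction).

OR: 1 when either bit is 1
  001000101
| 001101011
-----------
  001101111
Decimal: 69 | 107 = 111



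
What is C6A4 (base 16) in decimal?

Expand by place value (powers of 16):
Digit values: C = 12, A = 10
C6A4 = 12 × 16^3 + 6 × 16^2 + 10 × 16^1 + 4 × 16^0
= 12 × 4096 + 6 × 256 + 10 × 16 + 4 × 1
= 49152 + 1536 + 160 + 4
= 50852



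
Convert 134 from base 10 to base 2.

Using repeated division by 2:
134 ÷ 2 = 67 remainder 0
67 ÷ 2 = 33 remainder 1
33 ÷ 2 = 16 remainder 1
16 ÷ 2 = 8 remainder 0
8 ÷ 2 = 4 remainder 0
4 ÷ 2 = 2 remainder 0
2 ÷ 2 = 1 remainder 0
1 ÷ 2 = 0 remainder 1
Reading remainders bottom to top: 10000110



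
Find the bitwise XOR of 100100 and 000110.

XOR: 1 when bits differ
  100100
^ 000110
--------
  100010
Decimal: 36 ^ 6 = 34



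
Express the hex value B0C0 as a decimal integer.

Expand by place value (powers of 16):
Digit values: B = 11, C = 12
B0C0 = 11 × 16^3 + 0 × 16^2 + 12 × 16^1 + 0 × 16^0
= 11 × 4096 + 0 × 256 + 12 × 16 + 0 × 1
= 45056 + 0 + 192 + 0
= 45248



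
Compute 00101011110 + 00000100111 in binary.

Add column by column from the right: bit + bit + carry-in; write the sum mod 2, carry 1 when the sum is 2 or 3.
carry:  00011111100
        00101011110
+       00000100111
-------------------
       000110000101
(the carry out of the leftmost column, 0, becomes the leading bit)
Decimal check:
  00101011110 = 256 + 64 + 16 + 8 + 4 + 2 = 350
  00000100111 = 32 + 4 + 2 + 1 = 39
  350 + 39 = 389, and 000110000101 = 256 + 128 + 4 + 1 = 389 ✓



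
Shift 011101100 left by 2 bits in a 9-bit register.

Original: 011101100 (decimal 236)
Shift left by 2 positions
Append 2 zeros on the right and drop the 2 high bits that overflow the 9-bit width
Result: 110110000 (decimal 432)
Equivalent: 236 << 2 = 236 × 2^2 = 944, truncated to 9 bits = 432



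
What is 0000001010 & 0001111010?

AND: 1 only when both bits are 1
  0000001010
& 0001111010
------------
  0000001010
Decimal: 10 & 122 = 10



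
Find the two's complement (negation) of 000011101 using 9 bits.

Original: 000011101
Step 1 - Invert all bits: 111100010
Step 2 - Add 1: 111100011
Verification: 000011101 + 111100011 = 1000000000; discarding the end carry (carry out of the top bit) leaves the 9-bit value 000000000, as required for x + (-x)



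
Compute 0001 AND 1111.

AND: 1 only when both bits are 1
  0001
& 1111
------
  0001
Decimal: 1 & 15 = 1



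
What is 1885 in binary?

Using repeated division by 2:
1885 ÷ 2 = 942 remainder 1
942 ÷ 2 = 471 remainder 0
471 ÷ 2 = 235 remainder 1
235 ÷ 2 = 117 remainder 1
117 ÷ 2 = 58 remainder 1
58 ÷ 2 = 29 remainder 0
29 ÷ 2 = 14 remainder 1
14 ÷ 2 = 7 remainder 0
7 ÷ 2 = 3 remainder 1
3 ÷ 2 = 1 remainder 1
1 ÷ 2 = 0 remainder 1
Reading remainders bottom to top: 11101011101



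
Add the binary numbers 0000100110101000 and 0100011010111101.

Add column by column from the right: bit + bit + carry-in; write the sum mod 2, carry 1 when the sum is 2 or 3.
carry:  0001111101110000
        0000100110101000
+       0100011010111101
------------------------
       00101000001100101
(the carry out of the leftmost column, 0, becomes the leading bit)
Decimal check:
  0000100110101000 = 2048 + 256 + 128 + 32 + 8 = 2472
  0100011010111101 = 16384 + 1024 + 512 + 128 + 32 + 16 + 8 + 4 + 1 = 18109
  2472 + 18109 = 20581, and 00101000001100101 = 16384 + 4096 + 64 + 32 + 4 + 1 = 20581 ✓



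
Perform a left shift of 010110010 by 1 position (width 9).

Original: 010110010 (decimal 178)
Shift left by 1 position
Append 1 zero on the right
Result: 101100100 (decimal 356)
Equivalent: 178 << 1 = 178 × 2^1 = 356



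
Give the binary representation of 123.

Using repeated division by 2:
123 ÷ 2 = 61 remainder 1
61 ÷ 2 = 30 remainder 1
30 ÷ 2 = 15 remainder 0
15 ÷ 2 = 7 remainder 1
7 ÷ 2 = 3 remainder 1
3 ÷ 2 = 1 remainder 1
1 ÷ 2 = 0 remainder 1
Reading remainders bottom to top: 1111011



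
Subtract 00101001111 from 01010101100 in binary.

Method 1 - Direct subtraction (column by column from the right: bit − bit − borrow-in; if negative, add 2 and borrow 1 from the next column):
borrow: 01010111110
        01010101100
-       00101001111
-------------------
        00101011101

Method 2 - Add two's complement:
Two's complement of 00101001111: invert → 11010110000, add 1 → 11010110001
  01010101100
+ 11010110001
-------------
 100101011101  (end carry out of the top bit = 1)
Discarding the end carry: 00101011101
Decimal check:
  01010101100 = 512 + 128 + 32 + 8 + 4 = 684
  00101001111 = 256 + 64 + 8 + 4 + 2 + 1 = 335
  684 - 335 = 349, and 00101011101 = 256 + 64 + 16 + 8 + 4 + 1 = 349 ✓



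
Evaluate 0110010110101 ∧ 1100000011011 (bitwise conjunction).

AND: 1 only when both bits are 1
  0110010110101
& 1100000011011
---------------
  0100000010001
Decimal: 3253 & 6171 = 2065



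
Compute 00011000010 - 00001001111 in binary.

Method 1 - Direct subtraction (column by column from the right: bit − bit − borrow-in; if negative, add 2 and borrow 1 from the next column):
borrow: 00011111110
        00011000010
-       00001001111
-------------------
        00001110011

Method 2 - Add two's complement:
Two's complement of 00001001111: invert → 11110110000, add 1 → 11110110001
  00011000010
+ 11110110001
-------------
 100001110011  (end carry out of the top bit = 1)
Discarding the end carry: 00001110011
Decimal check:
  00011000010 = 128 + 64 + 2 = 194
  00001001111 = 64 + 8 + 4 + 2 + 1 = 79
  194 - 79 = 115, and 00001110011 = 64 + 32 + 16 + 2 + 1 = 115 ✓



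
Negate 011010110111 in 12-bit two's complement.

Original: 011010110111
Step 1 - Invert all bits: 100101001000
Step 2 - Add 1: 100101001001
Verification: 011010110111 + 100101001001 = 1000000000000; discarding the end carry (carry out of the top bit) leaves the 12-bit value 000000000000, as required for x + (-x)



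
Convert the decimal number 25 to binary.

Using repeated division by 2:
25 ÷ 2 = 12 remainder 1
12 ÷ 2 = 6 remainder 0
6 ÷ 2 = 3 remainder 0
3 ÷ 2 = 1 remainder 1
1 ÷ 2 = 0 remainder 1
Reading remainders bottom to top: 11001



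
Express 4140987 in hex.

Using repeated division by 16 (digits 10–15 are A–F):
4140987 ÷ 16 = 258811 remainder 11 (B)
258811 ÷ 16 = 16175 remainder 11 (B)
16175 ÷ 16 = 1010 remainder 15 (F)
1010 ÷ 16 = 63 remainder 2
63 ÷ 16 = 3 remainder 15 (F)
3 ÷ 16 = 0 remainder 3
Reading remainders bottom to top: 3F2FBB



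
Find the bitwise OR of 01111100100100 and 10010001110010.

OR: 1 when either bit is 1
  01111100100100
| 10010001110010
----------------
  11111101110110
Decimal: 7972 | 9330 = 16246



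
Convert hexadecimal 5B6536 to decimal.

Expand by place value (powers of 16):
Digit values: B = 11
5B6536 = 5 × 16^5 + 11 × 16^4 + 6 × 16^3 + 5 × 16^2 + 3 × 16^1 + 6 × 16^0
= 5 × 1048576 + 11 × 65536 + 6 × 4096 + 5 × 256 + 3 × 16 + 6 × 1
= 5242880 + 720896 + 24576 + 1280 + 48 + 6
= 5989686



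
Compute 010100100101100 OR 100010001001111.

OR: 1 when either bit is 1
  010100100101100
| 100010001001111
-----------------
  110110101101111
Decimal: 10540 | 17487 = 28015



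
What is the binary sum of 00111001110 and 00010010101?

Add column by column from the right: bit + bit + carry-in; write the sum mod 2, carry 1 when the sum is 2 or 3.
carry:  01100111000
        00111001110
+       00010010101
-------------------
       001001100011
(the carry out of the leftmost column, 0, becomes the leading bit)
Decimal check:
  00111001110 = 256 + 128 + 64 + 8 + 4 + 2 = 462
  00010010101 = 128 + 16 + 4 + 1 = 149
  462 + 149 = 611, and 001001100011 = 512 + 64 + 32 + 2 + 1 = 611 ✓



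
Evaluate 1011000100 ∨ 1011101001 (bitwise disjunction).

OR: 1 when either bit is 1
  1011000100
| 1011101001
------------
  1011101101
Decimal: 708 | 745 = 749



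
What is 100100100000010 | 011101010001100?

OR: 1 when either bit is 1
  100100100000010
| 011101010001100
-----------------
  111101110001110
Decimal: 18690 | 14988 = 31630



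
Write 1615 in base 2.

Using repeated division by 2:
1615 ÷ 2 = 807 remainder 1
807 ÷ 2 = 403 remainder 1
403 ÷ 2 = 201 remainder 1
201 ÷ 2 = 100 remainder 1
100 ÷ 2 = 50 remainder 0
50 ÷ 2 = 25 remainder 0
25 ÷ 2 = 12 remainder 1
12 ÷ 2 = 6 remainder 0
6 ÷ 2 = 3 remainder 0
3 ÷ 2 = 1 remainder 1
1 ÷ 2 = 0 remainder 1
Reading remainders bottom to top: 11001001111



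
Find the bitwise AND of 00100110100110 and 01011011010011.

AND: 1 only when both bits are 1
  00100110100110
& 01011011010011
----------------
  00000010000010
Decimal: 2470 & 5843 = 130



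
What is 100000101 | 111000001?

OR: 1 when either bit is 1
  100000101
| 111000001
-----------
  111000101
Decimal: 261 | 449 = 453



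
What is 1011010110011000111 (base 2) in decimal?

Sum of powers of 2 for each 1-bit:
2^0 + 2^1 + 2^2 + 2^6 + 2^7 + 2^10 + 2^11 + 2^13 + 2^15 + 2^16 + 2^18
= 1 + 2 + 4 + 64 + 128 + 1024 + 2048 + 8192 + 32768 + 65536 + 262144
= 371911



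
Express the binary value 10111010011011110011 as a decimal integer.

Sum of powers of 2 for each 1-bit:
2^0 + 2^1 + 2^4 + 2^5 + 2^6 + 2^7 + 2^9 + 2^10 + 2^13 + 2^15 + 2^16 + 2^17 + 2^19
= 1 + 2 + 16 + 32 + 64 + 128 + 512 + 1024 + 8192 + 32768 + 65536 + 131072 + 524288
= 763635



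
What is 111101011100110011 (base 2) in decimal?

Sum of powers of 2 for each 1-bit:
2^0 + 2^1 + 2^4 + 2^5 + 2^8 + 2^9 + 2^10 + 2^12 + 2^14 + 2^15 + 2^16 + 2^17
= 1 + 2 + 16 + 32 + 256 + 512 + 1024 + 4096 + 16384 + 32768 + 65536 + 131072
= 251699



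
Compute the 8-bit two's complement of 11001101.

Original (sign bit 1, negative): 11001101
Step 1 - Invert all bits: 00110010
Step 2 - Add 1: 00110011
Verification: 11001101 + 00110011 = 100000000; discarding the end carry (carry out of the top bit) leaves the 8-bit value 00000000, as required for x + (-x)



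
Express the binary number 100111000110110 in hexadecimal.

Group into 4-bit nibbles from right:
  0100 = 4
  1110 = E
  0011 = 3
  0110 = 6
Result: 4E36



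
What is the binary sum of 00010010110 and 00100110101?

Add column by column from the right: bit + bit + carry-in; write the sum mod 2, carry 1 when the sum is 2 or 3.
carry:  00001101000
        00010010110
+       00100110101
-------------------
       000111001011
(the carry out of the leftmost column, 0, becomes the leading bit)
Decimal check:
  00010010110 = 128 + 16 + 4 + 2 = 150
  00100110101 = 256 + 32 + 16 + 4 + 1 = 309
  150 + 309 = 459, and 000111001011 = 256 + 128 + 64 + 8 + 2 + 1 = 459 ✓



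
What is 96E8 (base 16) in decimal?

Expand by place value (powers of 16):
Digit values: E = 14
96E8 = 9 × 16^3 + 6 × 16^2 + 14 × 16^1 + 8 × 16^0
= 9 × 4096 + 6 × 256 + 14 × 16 + 8 × 1
= 36864 + 1536 + 224 + 8
= 38632



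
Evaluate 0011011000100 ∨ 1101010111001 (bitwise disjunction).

OR: 1 when either bit is 1
  0011011000100
| 1101010111001
---------------
  1111011111101
Decimal: 1732 | 6841 = 7933



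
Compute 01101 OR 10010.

OR: 1 when either bit is 1
  01101
| 10010
-------
  11111
Decimal: 13 | 18 = 31



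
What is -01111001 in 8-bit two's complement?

Original: 01111001
Step 1 - Invert all bits: 10000110
Step 2 - Add 1: 10000111
Verification: 01111001 + 10000111 = 100000000; discarding the end carry (carry out of the top bit) leaves the 8-bit value 00000000, as required for x + (-x)



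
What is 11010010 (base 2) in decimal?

Sum of powers of 2 for each 1-bit:
2^1 + 2^4 + 2^6 + 2^7
= 2 + 16 + 64 + 128
= 210



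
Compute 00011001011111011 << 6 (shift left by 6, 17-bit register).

Original: 00011001011111011 (decimal 13051)
Shift left by 6 positions
Append 6 zeros on the right and drop the 6 high bits that overflow the 17-bit width
Result: 01011111011000000 (decimal 48832)
Equivalent: 13051 << 6 = 13051 × 2^6 = 835264, truncated to 17 bits = 48832



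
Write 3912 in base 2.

Using repeated division by 2:
3912 ÷ 2 = 1956 remainder 0
1956 ÷ 2 = 978 remainder 0
978 ÷ 2 = 489 remainder 0
489 ÷ 2 = 244 remainder 1
244 ÷ 2 = 122 remainder 0
122 ÷ 2 = 61 remainder 0
61 ÷ 2 = 30 remainder 1
30 ÷ 2 = 15 remainder 0
15 ÷ 2 = 7 remainder 1
7 ÷ 2 = 3 remainder 1
3 ÷ 2 = 1 remainder 1
1 ÷ 2 = 0 remainder 1
Reading remainders bottom to top: 111101001000



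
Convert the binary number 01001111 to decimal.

Sum of powers of 2 for each 1-bit:
2^0 + 2^1 + 2^2 + 2^3 + 2^6
= 1 + 2 + 4 + 8 + 64
= 79



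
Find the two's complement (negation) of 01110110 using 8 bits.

Original: 01110110
Step 1 - Invert all bits: 10001001
Step 2 - Add 1: 10001010
Verification: 01110110 + 10001010 = 100000000; discarding the end carry (carry out of the top bit) leaves the 8-bit value 00000000, as required for x + (-x)



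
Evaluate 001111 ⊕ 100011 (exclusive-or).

XOR: 1 when bits differ
  001111
^ 100011
--------
  101100
Decimal: 15 ^ 35 = 44



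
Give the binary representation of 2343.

Using repeated division by 2:
2343 ÷ 2 = 1171 remainder 1
1171 ÷ 2 = 585 remainder 1
585 ÷ 2 = 292 remainder 1
292 ÷ 2 = 146 remainder 0
146 ÷ 2 = 73 remainder 0
73 ÷ 2 = 36 remainder 1
36 ÷ 2 = 18 remainder 0
18 ÷ 2 = 9 remainder 0
9 ÷ 2 = 4 remainder 1
4 ÷ 2 = 2 remainder 0
2 ÷ 2 = 1 remainder 0
1 ÷ 2 = 0 remainder 1
Reading remainders bottom to top: 100100100111



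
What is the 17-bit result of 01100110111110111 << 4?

Original: 01100110111110111 (decimal 52727)
Shift left by 4 positions
Append 4 zeros on the right and drop the 4 high bits that overflow the 17-bit width
Result: 01101111101110000 (decimal 57200)
Equivalent: 52727 << 4 = 52727 × 2^4 = 843632, truncated to 17 bits = 57200



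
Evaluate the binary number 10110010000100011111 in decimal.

Sum of powers of 2 for each 1-bit:
2^0 + 2^1 + 2^2 + 2^3 + 2^4 + 2^8 + 2^13 + 2^16 + 2^17 + 2^19
= 1 + 2 + 4 + 8 + 16 + 256 + 8192 + 65536 + 131072 + 524288
= 729375



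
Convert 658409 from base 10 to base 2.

Using repeated division by 2:
658409 ÷ 2 = 329204 remainder 1
329204 ÷ 2 = 164602 remainder 0
164602 ÷ 2 = 82301 remainder 0
82301 ÷ 2 = 41150 remainder 1
41150 ÷ 2 = 20575 remainder 0
20575 ÷ 2 = 10287 remainder 1
10287 ÷ 2 = 5143 remainder 1
5143 ÷ 2 = 2571 remainder 1
2571 ÷ 2 = 1285 remainder 1
1285 ÷ 2 = 642 remainder 1
642 ÷ 2 = 321 remainder 0
321 ÷ 2 = 160 remainder 1
160 ÷ 2 = 80 remainder 0
80 ÷ 2 = 40 remainder 0
40 ÷ 2 = 20 remainder 0
20 ÷ 2 = 10 remainder 0
10 ÷ 2 = 5 remainder 0
5 ÷ 2 = 2 remainder 1
2 ÷ 2 = 1 remainder 0
1 ÷ 2 = 0 remainder 1
Reading remainders bottom to top: 10100000101111101001



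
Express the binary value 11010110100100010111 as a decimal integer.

Sum of powers of 2 for each 1-bit:
2^0 + 2^1 + 2^2 + 2^4 + 2^8 + 2^11 + 2^13 + 2^14 + 2^16 + 2^18 + 2^19
= 1 + 2 + 4 + 16 + 256 + 2048 + 8192 + 16384 + 65536 + 262144 + 524288
= 878871

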